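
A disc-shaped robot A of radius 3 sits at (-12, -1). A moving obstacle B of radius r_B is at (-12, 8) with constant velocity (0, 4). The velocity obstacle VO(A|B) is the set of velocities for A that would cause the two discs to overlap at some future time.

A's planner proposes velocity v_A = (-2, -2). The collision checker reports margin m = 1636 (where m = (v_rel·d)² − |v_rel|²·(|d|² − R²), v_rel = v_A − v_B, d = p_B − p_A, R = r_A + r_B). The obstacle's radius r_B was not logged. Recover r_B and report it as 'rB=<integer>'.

m = 1636
d = (0, 9);  v_rel = (-2, -6),  |v_rel|² = 40
v_rel×d = (-2)·(9) − (-6)·(0) = -18
since m = R²·40 − (-18)²:  R² = (324 + 1636) / 40 = 49
R = √49 = 7  ⇒  r_B = 7 − 3 = 4

rB=4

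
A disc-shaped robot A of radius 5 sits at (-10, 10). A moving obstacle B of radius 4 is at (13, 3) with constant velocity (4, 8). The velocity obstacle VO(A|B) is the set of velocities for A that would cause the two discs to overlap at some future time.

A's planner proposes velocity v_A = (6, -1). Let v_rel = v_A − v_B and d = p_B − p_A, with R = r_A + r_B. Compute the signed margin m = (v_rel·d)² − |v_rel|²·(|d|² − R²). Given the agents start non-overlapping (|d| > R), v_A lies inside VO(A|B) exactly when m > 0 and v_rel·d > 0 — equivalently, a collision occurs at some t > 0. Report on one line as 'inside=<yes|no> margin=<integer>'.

d = (23, -7),  |d|² = 578;  R = 5+4 = 9,  c = 578−9² = 497
v_rel = (2, -9),  |v_rel|² = 85;  v_rel·d = (2)·(23) + (-9)·(-7) = 109
85·t² − 218·t + 497 = 0  ⇒  m = 109² − 85·497 = -30364
m = -30364 < 0,  v_rel·d = 109 > 0  ⇒  outside

inside=no margin=-30364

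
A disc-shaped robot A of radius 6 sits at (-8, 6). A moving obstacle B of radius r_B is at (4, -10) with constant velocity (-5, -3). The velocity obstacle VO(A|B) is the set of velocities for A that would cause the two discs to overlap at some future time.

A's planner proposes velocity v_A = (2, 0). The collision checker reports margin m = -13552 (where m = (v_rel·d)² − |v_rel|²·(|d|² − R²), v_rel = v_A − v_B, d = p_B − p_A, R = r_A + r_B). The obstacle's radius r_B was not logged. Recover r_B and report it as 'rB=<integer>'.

m = -13552
d = (12, -16);  v_rel = (7, 3),  |v_rel|² = 58
v_rel×d = (7)·(-16) − (3)·(12) = -148
since m = R²·58 − (-148)²:  R² = (21904 + -13552) / 58 = 144
R = √144 = 12  ⇒  r_B = 12 − 6 = 6

rB=6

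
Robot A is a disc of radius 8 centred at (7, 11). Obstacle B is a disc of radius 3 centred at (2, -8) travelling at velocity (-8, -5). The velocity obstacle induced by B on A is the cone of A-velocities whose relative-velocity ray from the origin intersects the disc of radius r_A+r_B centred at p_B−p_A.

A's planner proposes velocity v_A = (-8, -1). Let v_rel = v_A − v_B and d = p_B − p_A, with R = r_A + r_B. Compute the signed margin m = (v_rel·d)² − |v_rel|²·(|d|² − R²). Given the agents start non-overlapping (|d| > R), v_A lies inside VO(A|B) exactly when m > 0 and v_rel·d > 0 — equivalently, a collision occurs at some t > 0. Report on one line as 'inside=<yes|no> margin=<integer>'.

d = (-5, -19),  |d|² = 386;  R = 8+3 = 11,  c = 386−11² = 265
v_rel = (0, 4),  |v_rel|² = 16;  v_rel·d = (0)·(-5) + (4)·(-19) = -76
16·t² + 152·t + 265 = 0  ⇒  m = (-76)² − 16·265 = 1536
m = 1536 > 0,  v_rel·d = -76 < 0  ⇒  outside

inside=no margin=1536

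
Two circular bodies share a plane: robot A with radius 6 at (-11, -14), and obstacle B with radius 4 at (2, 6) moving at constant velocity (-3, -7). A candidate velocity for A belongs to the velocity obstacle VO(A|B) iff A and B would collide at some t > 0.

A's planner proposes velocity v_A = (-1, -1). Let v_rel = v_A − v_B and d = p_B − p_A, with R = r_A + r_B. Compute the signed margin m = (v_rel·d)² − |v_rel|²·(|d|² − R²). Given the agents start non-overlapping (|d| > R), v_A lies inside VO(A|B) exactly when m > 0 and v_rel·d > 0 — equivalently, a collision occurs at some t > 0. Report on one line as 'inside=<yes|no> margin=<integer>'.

d = (13, 20),  |d|² = 569;  R = 6+4 = 10,  c = 569−10² = 469
v_rel = (2, 6),  |v_rel|² = 40;  v_rel·d = (2)·(13) + (6)·(20) = 146
40·t² − 292·t + 469 = 0  ⇒  m = 146² − 40·469 = 2556
m = 2556 > 0,  v_rel·d = 146 > 0  ⇒  inside

inside=yes margin=2556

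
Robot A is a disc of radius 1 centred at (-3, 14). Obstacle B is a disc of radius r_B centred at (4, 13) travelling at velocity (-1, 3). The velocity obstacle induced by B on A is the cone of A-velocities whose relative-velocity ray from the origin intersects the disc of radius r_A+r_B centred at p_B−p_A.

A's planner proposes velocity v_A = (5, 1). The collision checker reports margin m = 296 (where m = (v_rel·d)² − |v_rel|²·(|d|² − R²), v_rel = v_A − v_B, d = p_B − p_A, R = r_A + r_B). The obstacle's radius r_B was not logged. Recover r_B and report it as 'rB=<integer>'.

m = 296
d = (7, -1);  v_rel = (6, -2),  |v_rel|² = 40
v_rel×d = (6)·(-1) − (-2)·(7) = 8
since m = R²·40 − 8²:  R² = (64 + 296) / 40 = 9
R = √9 = 3  ⇒  r_B = 3 − 1 = 2

rB=2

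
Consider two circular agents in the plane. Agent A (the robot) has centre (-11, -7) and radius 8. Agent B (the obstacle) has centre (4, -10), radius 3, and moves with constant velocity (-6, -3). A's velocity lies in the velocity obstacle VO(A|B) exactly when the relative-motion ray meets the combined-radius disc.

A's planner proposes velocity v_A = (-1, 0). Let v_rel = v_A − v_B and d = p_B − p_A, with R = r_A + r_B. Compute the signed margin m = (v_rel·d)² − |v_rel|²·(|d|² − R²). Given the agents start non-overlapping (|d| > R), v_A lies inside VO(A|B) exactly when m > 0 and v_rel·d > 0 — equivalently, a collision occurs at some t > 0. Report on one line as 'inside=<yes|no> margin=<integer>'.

d = (15, -3),  |d|² = 234;  R = 8+3 = 11,  c = 234−11² = 113
v_rel = (5, 3),  |v_rel|² = 34;  v_rel·d = (5)·(15) + (3)·(-3) = 66
34·t² − 132·t + 113 = 0  ⇒  m = 66² − 34·113 = 514
m = 514 > 0,  v_rel·d = 66 > 0  ⇒  inside

inside=yes margin=514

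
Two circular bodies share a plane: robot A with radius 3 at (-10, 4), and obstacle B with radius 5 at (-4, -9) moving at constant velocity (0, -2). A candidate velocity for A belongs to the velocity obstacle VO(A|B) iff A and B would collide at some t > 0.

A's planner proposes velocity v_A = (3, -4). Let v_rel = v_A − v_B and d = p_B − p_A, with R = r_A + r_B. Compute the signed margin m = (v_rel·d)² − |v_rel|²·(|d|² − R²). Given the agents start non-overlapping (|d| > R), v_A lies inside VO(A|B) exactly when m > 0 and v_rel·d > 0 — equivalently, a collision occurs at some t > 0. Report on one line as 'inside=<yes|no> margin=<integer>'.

d = (6, -13),  |d|² = 205;  R = 3+5 = 8,  c = 205−8² = 141
v_rel = (3, -2),  |v_rel|² = 13;  v_rel·d = (3)·(6) + (-2)·(-13) = 44
13·t² − 88·t + 141 = 0  ⇒  m = 44² − 13·141 = 103
m = 103 > 0,  v_rel·d = 44 > 0  ⇒  inside

inside=yes margin=103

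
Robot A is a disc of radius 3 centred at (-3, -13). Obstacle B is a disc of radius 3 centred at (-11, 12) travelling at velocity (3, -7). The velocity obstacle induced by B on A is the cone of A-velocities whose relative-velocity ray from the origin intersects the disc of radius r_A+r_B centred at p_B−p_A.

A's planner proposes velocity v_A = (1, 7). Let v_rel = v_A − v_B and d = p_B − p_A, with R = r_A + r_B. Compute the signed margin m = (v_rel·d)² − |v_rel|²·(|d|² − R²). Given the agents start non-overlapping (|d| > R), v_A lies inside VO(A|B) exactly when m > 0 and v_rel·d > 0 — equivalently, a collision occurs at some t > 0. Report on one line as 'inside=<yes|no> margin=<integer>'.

d = (-8, 25),  |d|² = 689;  R = 3+3 = 6,  c = 689−6² = 653
v_rel = (-2, 14),  |v_rel|² = 200;  v_rel·d = (-2)·(-8) + (14)·(25) = 366
200·t² − 732·t + 653 = 0  ⇒  m = 366² − 200·653 = 3356
m = 3356 > 0,  v_rel·d = 366 > 0  ⇒  inside

inside=yes margin=3356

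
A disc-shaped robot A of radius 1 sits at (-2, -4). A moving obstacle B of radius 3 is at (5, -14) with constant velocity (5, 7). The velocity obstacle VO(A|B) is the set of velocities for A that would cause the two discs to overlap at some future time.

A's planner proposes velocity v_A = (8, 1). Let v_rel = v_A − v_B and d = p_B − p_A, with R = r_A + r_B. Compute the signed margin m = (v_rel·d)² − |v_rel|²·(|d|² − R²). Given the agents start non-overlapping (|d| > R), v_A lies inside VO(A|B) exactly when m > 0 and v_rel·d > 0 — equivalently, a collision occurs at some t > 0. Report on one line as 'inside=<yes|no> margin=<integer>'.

d = (7, -10),  |d|² = 149;  R = 1+3 = 4,  c = 149−4² = 133
v_rel = (3, -6),  |v_rel|² = 45;  v_rel·d = (3)·(7) + (-6)·(-10) = 81
45·t² − 162·t + 133 = 0  ⇒  m = 81² − 45·133 = 576
m = 576 > 0,  v_rel·d = 81 > 0  ⇒  inside

inside=yes margin=576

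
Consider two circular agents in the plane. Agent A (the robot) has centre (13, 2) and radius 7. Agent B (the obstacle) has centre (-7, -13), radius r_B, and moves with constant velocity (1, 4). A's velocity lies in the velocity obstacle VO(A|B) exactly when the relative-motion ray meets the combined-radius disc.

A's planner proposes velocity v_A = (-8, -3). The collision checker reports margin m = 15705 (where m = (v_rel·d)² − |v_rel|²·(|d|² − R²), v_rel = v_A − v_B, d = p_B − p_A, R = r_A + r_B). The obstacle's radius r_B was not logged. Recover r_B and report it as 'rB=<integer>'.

m = 15705
d = (-20, -15);  v_rel = (-9, -7),  |v_rel|² = 130
v_rel×d = (-9)·(-15) − (-7)·(-20) = -5
since m = R²·130 − (-5)²:  R² = (25 + 15705) / 130 = 121
R = √121 = 11  ⇒  r_B = 11 − 7 = 4

rB=4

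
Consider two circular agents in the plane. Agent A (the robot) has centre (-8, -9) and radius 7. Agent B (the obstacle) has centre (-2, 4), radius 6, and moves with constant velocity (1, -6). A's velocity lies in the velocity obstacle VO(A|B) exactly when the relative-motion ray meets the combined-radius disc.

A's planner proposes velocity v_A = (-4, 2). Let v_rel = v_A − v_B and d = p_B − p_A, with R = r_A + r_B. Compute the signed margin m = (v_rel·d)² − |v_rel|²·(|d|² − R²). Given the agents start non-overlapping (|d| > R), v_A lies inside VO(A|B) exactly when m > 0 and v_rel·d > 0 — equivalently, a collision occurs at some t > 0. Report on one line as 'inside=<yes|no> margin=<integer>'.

d = (6, 13),  |d|² = 205;  R = 7+6 = 13,  c = 205−13² = 36
v_rel = (-5, 8),  |v_rel|² = 89;  v_rel·d = (-5)·(6) + (8)·(13) = 74
89·t² − 148·t + 36 = 0  ⇒  m = 74² − 89·36 = 2272
m = 2272 > 0,  v_rel·d = 74 > 0  ⇒  inside

inside=yes margin=2272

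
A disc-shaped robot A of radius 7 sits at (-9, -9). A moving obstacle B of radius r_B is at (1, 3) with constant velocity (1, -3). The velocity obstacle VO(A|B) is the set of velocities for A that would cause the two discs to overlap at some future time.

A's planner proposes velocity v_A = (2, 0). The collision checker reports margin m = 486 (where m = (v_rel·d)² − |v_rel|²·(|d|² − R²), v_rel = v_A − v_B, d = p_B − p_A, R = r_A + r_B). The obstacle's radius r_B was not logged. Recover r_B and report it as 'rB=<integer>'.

m = 486
d = (10, 12);  v_rel = (1, 3),  |v_rel|² = 10
v_rel×d = (1)·(12) − (3)·(10) = -18
since m = R²·10 − (-18)²:  R² = (324 + 486) / 10 = 81
R = √81 = 9  ⇒  r_B = 9 − 7 = 2

rB=2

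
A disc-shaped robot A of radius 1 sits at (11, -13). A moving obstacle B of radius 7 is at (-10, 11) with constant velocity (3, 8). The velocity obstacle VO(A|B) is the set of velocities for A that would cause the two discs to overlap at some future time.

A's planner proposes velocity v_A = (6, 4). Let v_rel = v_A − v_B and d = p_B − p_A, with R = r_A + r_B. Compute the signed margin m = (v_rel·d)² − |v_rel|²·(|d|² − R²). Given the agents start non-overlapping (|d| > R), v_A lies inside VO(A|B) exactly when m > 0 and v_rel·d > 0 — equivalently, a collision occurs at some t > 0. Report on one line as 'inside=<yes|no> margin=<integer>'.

d = (-21, 24),  |d|² = 1017;  R = 1+7 = 8,  c = 1017−8² = 953
v_rel = (3, -4),  |v_rel|² = 25;  v_rel·d = (3)·(-21) + (-4)·(24) = -159
25·t² + 318·t + 953 = 0  ⇒  m = (-159)² − 25·953 = 1456
m = 1456 > 0,  v_rel·d = -159 < 0  ⇒  outside

inside=no margin=1456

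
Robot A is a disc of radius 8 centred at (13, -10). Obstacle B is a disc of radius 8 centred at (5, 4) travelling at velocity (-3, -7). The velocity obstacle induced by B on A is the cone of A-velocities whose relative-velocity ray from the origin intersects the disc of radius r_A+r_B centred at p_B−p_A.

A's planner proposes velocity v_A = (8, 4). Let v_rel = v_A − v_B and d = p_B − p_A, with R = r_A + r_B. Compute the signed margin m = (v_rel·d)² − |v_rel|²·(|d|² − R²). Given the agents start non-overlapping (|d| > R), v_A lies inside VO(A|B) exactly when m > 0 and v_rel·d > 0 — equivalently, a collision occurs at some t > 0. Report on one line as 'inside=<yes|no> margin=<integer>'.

d = (-8, 14),  |d|² = 260;  R = 8+8 = 16,  c = 260−16² = 4
v_rel = (11, 11),  |v_rel|² = 242;  v_rel·d = (11)·(-8) + (11)·(14) = 66
242·t² − 132·t + 4 = 0  ⇒  m = 66² − 242·4 = 3388
m = 3388 > 0,  v_rel·d = 66 > 0  ⇒  inside

inside=yes margin=3388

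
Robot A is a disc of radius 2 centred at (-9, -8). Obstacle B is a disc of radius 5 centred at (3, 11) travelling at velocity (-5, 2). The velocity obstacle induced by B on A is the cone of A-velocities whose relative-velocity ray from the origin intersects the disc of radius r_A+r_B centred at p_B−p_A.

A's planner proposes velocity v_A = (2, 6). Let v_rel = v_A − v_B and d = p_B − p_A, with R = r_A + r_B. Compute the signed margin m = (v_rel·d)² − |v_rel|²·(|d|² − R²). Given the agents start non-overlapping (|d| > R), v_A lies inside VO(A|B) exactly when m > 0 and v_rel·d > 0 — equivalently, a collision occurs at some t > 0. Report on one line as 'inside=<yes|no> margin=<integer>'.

d = (12, 19),  |d|² = 505;  R = 2+5 = 7,  c = 505−7² = 456
v_rel = (7, 4),  |v_rel|² = 65;  v_rel·d = (7)·(12) + (4)·(19) = 160
65·t² − 320·t + 456 = 0  ⇒  m = 160² − 65·456 = -4040
m = -4040 < 0,  v_rel·d = 160 > 0  ⇒  outside

inside=no margin=-4040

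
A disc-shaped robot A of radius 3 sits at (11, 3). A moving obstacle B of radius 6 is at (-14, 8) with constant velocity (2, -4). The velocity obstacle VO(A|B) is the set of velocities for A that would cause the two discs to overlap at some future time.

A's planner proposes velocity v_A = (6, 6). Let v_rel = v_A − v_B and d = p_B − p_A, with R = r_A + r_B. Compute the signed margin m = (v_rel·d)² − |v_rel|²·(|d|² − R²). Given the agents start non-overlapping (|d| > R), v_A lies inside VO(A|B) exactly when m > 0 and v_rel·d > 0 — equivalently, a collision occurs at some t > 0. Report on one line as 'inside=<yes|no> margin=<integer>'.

d = (-25, 5),  |d|² = 650;  R = 3+6 = 9,  c = 650−9² = 569
v_rel = (4, 10),  |v_rel|² = 116;  v_rel·d = (4)·(-25) + (10)·(5) = -50
116·t² + 100·t + 569 = 0  ⇒  m = (-50)² − 116·569 = -63504
m = -63504 < 0,  v_rel·d = -50 < 0  ⇒  outside

inside=no margin=-63504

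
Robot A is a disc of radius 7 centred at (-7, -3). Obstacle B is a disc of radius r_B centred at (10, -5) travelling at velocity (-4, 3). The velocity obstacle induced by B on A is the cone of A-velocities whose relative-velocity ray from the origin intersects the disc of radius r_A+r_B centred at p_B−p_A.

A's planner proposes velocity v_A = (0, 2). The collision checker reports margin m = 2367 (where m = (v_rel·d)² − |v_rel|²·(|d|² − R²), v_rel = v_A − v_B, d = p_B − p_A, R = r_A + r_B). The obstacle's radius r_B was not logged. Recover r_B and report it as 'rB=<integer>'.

m = 2367
d = (17, -2);  v_rel = (4, -1),  |v_rel|² = 17
v_rel×d = (4)·(-2) − (-1)·(17) = 9
since m = R²·17 − 9²:  R² = (81 + 2367) / 17 = 144
R = √144 = 12  ⇒  r_B = 12 − 7 = 5

rB=5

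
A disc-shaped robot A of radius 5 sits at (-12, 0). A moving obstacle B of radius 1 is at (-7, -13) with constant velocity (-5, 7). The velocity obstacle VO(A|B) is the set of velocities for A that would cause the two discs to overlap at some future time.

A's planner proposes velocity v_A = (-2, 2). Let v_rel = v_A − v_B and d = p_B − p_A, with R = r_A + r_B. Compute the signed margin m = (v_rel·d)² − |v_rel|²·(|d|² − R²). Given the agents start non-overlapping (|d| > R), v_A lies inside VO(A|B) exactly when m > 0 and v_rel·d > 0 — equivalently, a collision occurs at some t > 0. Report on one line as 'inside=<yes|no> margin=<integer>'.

d = (5, -13),  |d|² = 194;  R = 5+1 = 6,  c = 194−6² = 158
v_rel = (3, -5),  |v_rel|² = 34;  v_rel·d = (3)·(5) + (-5)·(-13) = 80
34·t² − 160·t + 158 = 0  ⇒  m = 80² − 34·158 = 1028
m = 1028 > 0,  v_rel·d = 80 > 0  ⇒  inside

inside=yes margin=1028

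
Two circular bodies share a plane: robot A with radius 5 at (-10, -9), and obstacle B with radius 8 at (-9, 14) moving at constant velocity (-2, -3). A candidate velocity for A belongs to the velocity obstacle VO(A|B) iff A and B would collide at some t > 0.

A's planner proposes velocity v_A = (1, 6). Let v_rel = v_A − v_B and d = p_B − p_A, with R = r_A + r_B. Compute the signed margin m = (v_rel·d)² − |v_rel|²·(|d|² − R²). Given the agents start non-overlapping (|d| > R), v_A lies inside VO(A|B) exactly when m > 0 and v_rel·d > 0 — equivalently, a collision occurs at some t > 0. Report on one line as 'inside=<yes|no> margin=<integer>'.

d = (1, 23),  |d|² = 530;  R = 5+8 = 13,  c = 530−13² = 361
v_rel = (3, 9),  |v_rel|² = 90;  v_rel·d = (3)·(1) + (9)·(23) = 210
90·t² − 420·t + 361 = 0  ⇒  m = 210² − 90·361 = 11610
m = 11610 > 0,  v_rel·d = 210 > 0  ⇒  inside

inside=yes margin=11610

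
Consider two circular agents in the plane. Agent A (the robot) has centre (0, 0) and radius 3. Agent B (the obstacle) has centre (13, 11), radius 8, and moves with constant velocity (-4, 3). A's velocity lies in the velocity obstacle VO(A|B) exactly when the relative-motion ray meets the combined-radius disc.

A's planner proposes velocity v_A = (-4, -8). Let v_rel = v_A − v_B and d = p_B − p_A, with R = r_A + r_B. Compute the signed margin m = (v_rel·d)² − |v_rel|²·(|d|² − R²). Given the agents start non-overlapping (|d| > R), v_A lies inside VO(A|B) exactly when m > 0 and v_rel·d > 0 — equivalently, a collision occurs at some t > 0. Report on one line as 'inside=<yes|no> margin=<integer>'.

d = (13, 11),  |d|² = 290;  R = 3+8 = 11,  c = 290−11² = 169
v_rel = (0, -11),  |v_rel|² = 121;  v_rel·d = (0)·(13) + (-11)·(11) = -121
121·t² + 242·t + 169 = 0  ⇒  m = (-121)² − 121·169 = -5808
m = -5808 < 0,  v_rel·d = -121 < 0  ⇒  outside

inside=no margin=-5808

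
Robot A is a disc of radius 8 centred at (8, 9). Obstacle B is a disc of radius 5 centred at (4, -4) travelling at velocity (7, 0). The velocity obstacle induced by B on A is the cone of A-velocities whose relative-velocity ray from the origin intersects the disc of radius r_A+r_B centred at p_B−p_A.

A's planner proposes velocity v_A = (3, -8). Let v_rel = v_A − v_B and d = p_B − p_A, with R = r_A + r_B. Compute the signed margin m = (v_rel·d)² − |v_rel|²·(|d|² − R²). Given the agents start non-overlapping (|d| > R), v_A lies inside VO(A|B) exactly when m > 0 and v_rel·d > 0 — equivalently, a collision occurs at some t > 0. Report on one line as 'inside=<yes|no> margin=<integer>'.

d = (-4, -13),  |d|² = 185;  R = 8+5 = 13,  c = 185−13² = 16
v_rel = (-4, -8),  |v_rel|² = 80;  v_rel·d = (-4)·(-4) + (-8)·(-13) = 120
80·t² − 240·t + 16 = 0  ⇒  m = 120² − 80·16 = 13120
m = 13120 > 0,  v_rel·d = 120 > 0  ⇒  inside

inside=yes margin=13120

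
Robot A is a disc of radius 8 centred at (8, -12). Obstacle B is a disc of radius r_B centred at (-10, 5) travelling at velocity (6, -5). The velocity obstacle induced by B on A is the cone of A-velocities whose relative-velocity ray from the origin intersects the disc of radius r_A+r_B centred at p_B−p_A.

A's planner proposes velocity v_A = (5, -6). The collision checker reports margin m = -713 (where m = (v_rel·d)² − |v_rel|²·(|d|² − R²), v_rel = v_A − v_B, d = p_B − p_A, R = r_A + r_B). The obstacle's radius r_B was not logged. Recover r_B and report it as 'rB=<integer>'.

m = -713
d = (-18, 17);  v_rel = (-1, -1),  |v_rel|² = 2
v_rel×d = (-1)·(17) − (-1)·(-18) = -35
since m = R²·2 − (-35)²:  R² = (1225 + -713) / 2 = 256
R = √256 = 16  ⇒  r_B = 16 − 8 = 8

rB=8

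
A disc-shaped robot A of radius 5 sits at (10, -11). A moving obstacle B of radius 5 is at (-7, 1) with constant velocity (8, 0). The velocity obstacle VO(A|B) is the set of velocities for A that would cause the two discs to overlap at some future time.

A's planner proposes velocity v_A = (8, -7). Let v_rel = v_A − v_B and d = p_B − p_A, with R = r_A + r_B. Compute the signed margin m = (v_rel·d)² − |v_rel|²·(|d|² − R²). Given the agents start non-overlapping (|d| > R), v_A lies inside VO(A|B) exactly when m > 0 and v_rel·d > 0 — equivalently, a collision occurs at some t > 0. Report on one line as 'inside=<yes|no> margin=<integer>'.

d = (-17, 12),  |d|² = 433;  R = 5+5 = 10,  c = 433−10² = 333
v_rel = (0, -7),  |v_rel|² = 49;  v_rel·d = (0)·(-17) + (-7)·(12) = -84
49·t² + 168·t + 333 = 0  ⇒  m = (-84)² − 49·333 = -9261
m = -9261 < 0,  v_rel·d = -84 < 0  ⇒  outside

inside=no margin=-9261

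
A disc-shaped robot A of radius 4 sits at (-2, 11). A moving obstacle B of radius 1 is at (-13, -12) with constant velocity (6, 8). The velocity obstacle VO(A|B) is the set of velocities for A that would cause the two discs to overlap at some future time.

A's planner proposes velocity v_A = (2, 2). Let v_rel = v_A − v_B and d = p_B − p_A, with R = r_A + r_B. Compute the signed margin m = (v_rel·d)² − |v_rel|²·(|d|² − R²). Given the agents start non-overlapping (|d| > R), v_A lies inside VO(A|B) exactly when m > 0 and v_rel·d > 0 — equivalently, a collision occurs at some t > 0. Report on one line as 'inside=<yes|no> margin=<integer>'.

d = (-11, -23),  |d|² = 650;  R = 4+1 = 5,  c = 650−5² = 625
v_rel = (-4, -6),  |v_rel|² = 52;  v_rel·d = (-4)·(-11) + (-6)·(-23) = 182
52·t² − 364·t + 625 = 0  ⇒  m = 182² − 52·625 = 624
m = 624 > 0,  v_rel·d = 182 > 0  ⇒  inside

inside=yes margin=624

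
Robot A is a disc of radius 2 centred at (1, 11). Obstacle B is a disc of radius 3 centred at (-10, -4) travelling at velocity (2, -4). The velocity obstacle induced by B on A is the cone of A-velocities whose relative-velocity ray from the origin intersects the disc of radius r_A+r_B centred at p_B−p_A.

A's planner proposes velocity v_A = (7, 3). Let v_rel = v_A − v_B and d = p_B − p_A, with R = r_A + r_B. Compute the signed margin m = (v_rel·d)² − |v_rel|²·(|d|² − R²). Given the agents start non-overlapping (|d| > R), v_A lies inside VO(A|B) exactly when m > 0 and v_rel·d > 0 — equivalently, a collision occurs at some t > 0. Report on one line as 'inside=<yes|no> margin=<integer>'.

d = (-11, -15),  |d|² = 346;  R = 2+3 = 5,  c = 346−5² = 321
v_rel = (5, 7),  |v_rel|² = 74;  v_rel·d = (5)·(-11) + (7)·(-15) = -160
74·t² + 320·t + 321 = 0  ⇒  m = (-160)² − 74·321 = 1846
m = 1846 > 0,  v_rel·d = -160 < 0  ⇒  outside

inside=no margin=1846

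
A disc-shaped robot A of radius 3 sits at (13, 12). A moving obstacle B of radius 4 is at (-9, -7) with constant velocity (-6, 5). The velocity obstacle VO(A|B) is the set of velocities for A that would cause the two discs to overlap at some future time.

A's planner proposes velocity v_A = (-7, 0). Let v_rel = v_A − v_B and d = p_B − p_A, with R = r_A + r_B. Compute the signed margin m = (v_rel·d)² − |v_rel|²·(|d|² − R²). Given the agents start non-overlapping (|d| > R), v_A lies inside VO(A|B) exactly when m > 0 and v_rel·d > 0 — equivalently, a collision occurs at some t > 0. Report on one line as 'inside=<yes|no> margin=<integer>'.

d = (-22, -19),  |d|² = 845;  R = 3+4 = 7,  c = 845−7² = 796
v_rel = (-1, -5),  |v_rel|² = 26;  v_rel·d = (-1)·(-22) + (-5)·(-19) = 117
26·t² − 234·t + 796 = 0  ⇒  m = 117² − 26·796 = -7007
m = -7007 < 0,  v_rel·d = 117 > 0  ⇒  outside

inside=no margin=-7007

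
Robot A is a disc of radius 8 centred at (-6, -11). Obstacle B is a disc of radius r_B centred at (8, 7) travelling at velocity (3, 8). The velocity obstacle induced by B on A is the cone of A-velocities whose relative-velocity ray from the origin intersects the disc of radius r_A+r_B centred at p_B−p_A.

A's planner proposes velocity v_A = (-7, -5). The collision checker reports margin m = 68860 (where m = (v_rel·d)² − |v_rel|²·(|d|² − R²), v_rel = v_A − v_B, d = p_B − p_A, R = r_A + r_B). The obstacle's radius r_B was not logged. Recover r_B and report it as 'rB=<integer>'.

m = 68860
d = (14, 18);  v_rel = (-10, -13),  |v_rel|² = 269
v_rel×d = (-10)·(18) − (-13)·(14) = 2
since m = R²·269 − 2²:  R² = (4 + 68860) / 269 = 256
R = √256 = 16  ⇒  r_B = 16 − 8 = 8

rB=8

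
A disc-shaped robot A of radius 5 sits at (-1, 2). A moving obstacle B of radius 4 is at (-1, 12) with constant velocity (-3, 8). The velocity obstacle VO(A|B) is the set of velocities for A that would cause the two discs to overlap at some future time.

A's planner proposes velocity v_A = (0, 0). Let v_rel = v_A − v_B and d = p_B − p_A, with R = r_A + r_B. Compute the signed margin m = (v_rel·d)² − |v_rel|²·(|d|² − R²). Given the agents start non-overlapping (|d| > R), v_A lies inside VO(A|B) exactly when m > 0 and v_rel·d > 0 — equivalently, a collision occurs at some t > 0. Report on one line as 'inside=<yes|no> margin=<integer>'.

d = (0, 10),  |d|² = 100;  R = 5+4 = 9,  c = 100−9² = 19
v_rel = (3, -8),  |v_rel|² = 73;  v_rel·d = (3)·(0) + (-8)·(10) = -80
73·t² + 160·t + 19 = 0  ⇒  m = (-80)² − 73·19 = 5013
m = 5013 > 0,  v_rel·d = -80 < 0  ⇒  outside

inside=no margin=5013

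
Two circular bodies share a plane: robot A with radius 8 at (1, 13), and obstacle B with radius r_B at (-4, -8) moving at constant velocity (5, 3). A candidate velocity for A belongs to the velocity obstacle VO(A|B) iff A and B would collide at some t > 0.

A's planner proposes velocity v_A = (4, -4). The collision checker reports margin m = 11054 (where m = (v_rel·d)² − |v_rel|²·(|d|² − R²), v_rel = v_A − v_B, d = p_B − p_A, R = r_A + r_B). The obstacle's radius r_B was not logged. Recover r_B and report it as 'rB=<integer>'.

m = 11054
d = (-5, -21);  v_rel = (-1, -7),  |v_rel|² = 50
v_rel×d = (-1)·(-21) − (-7)·(-5) = -14
since m = R²·50 − (-14)²:  R² = (196 + 11054) / 50 = 225
R = √225 = 15  ⇒  r_B = 15 − 8 = 7

rB=7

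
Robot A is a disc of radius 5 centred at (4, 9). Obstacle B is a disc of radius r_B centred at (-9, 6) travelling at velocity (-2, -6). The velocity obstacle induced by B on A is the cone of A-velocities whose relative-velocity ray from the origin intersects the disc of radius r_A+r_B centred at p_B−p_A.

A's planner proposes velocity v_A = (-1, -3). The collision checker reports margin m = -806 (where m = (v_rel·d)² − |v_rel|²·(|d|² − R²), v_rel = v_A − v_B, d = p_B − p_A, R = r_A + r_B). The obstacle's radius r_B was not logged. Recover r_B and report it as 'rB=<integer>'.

m = -806
d = (-13, -3);  v_rel = (1, 3),  |v_rel|² = 10
v_rel×d = (1)·(-3) − (3)·(-13) = 36
since m = R²·10 − 36²:  R² = (1296 + -806) / 10 = 49
R = √49 = 7  ⇒  r_B = 7 − 5 = 2

rB=2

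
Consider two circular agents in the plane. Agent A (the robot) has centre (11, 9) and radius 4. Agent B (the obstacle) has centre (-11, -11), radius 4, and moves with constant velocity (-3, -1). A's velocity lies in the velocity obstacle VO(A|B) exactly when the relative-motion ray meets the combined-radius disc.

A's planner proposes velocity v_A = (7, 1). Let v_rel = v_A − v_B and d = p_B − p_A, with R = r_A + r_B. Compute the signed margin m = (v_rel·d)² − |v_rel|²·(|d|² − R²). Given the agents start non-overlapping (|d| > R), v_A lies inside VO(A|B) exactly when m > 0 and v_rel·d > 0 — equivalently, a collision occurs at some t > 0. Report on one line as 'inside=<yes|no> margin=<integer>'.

d = (-22, -20),  |d|² = 884;  R = 4+4 = 8,  c = 884−8² = 820
v_rel = (10, 2),  |v_rel|² = 104;  v_rel·d = (10)·(-22) + (2)·(-20) = -260
104·t² + 520·t + 820 = 0  ⇒  m = (-260)² − 104·820 = -17680
m = -17680 < 0,  v_rel·d = -260 < 0  ⇒  outside

inside=no margin=-17680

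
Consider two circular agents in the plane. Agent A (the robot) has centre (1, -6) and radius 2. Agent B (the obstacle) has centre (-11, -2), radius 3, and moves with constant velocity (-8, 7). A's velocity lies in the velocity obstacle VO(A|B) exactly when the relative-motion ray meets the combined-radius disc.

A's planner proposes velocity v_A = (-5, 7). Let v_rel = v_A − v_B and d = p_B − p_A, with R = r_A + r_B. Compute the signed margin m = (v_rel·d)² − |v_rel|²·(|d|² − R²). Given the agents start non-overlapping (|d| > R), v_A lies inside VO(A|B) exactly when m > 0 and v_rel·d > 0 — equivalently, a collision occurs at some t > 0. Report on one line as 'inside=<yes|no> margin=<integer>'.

d = (-12, 4),  |d|² = 160;  R = 2+3 = 5,  c = 160−5² = 135
v_rel = (3, 0),  |v_rel|² = 9;  v_rel·d = (3)·(-12) + (0)·(4) = -36
9·t² + 72·t + 135 = 0  ⇒  m = (-36)² − 9·135 = 81
m = 81 > 0,  v_rel·d = -36 < 0  ⇒  outside

inside=no margin=81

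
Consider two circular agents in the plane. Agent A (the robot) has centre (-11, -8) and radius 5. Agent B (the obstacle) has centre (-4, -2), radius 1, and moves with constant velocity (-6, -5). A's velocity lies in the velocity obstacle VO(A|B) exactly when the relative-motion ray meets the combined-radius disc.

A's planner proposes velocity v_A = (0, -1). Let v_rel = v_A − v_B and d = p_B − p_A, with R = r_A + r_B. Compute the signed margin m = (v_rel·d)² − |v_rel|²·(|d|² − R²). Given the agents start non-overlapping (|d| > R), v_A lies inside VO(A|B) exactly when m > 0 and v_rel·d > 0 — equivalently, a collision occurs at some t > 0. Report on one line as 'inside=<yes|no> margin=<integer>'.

d = (7, 6),  |d|² = 85;  R = 5+1 = 6,  c = 85−6² = 49
v_rel = (6, 4),  |v_rel|² = 52;  v_rel·d = (6)·(7) + (4)·(6) = 66
52·t² − 132·t + 49 = 0  ⇒  m = 66² − 52·49 = 1808
m = 1808 > 0,  v_rel·d = 66 > 0  ⇒  inside

inside=yes margin=1808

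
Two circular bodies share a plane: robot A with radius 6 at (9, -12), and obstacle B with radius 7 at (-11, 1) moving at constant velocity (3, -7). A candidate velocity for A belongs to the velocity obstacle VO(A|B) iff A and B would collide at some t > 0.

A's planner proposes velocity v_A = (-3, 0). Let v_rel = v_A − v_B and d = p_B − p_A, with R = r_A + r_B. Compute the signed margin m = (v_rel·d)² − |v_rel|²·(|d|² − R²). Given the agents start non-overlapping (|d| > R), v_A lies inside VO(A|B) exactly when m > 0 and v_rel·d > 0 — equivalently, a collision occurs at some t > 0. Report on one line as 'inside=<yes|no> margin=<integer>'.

d = (-20, 13),  |d|² = 569;  R = 6+7 = 13,  c = 569−13² = 400
v_rel = (-6, 7),  |v_rel|² = 85;  v_rel·d = (-6)·(-20) + (7)·(13) = 211
85·t² − 422·t + 400 = 0  ⇒  m = 211² − 85·400 = 10521
m = 10521 > 0,  v_rel·d = 211 > 0  ⇒  inside

inside=yes margin=10521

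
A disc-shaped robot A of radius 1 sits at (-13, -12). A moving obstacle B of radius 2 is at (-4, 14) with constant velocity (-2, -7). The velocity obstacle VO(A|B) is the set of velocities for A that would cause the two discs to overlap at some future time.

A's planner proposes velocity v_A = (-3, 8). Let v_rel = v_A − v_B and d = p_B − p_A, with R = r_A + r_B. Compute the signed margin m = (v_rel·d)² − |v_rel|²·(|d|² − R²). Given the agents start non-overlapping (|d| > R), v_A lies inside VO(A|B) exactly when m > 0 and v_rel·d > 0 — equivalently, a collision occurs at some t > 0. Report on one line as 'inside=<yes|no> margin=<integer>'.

d = (9, 26),  |d|² = 757;  R = 1+2 = 3,  c = 757−3² = 748
v_rel = (-1, 15),  |v_rel|² = 226;  v_rel·d = (-1)·(9) + (15)·(26) = 381
226·t² − 762·t + 748 = 0  ⇒  m = 381² − 226·748 = -23887
m = -23887 < 0,  v_rel·d = 381 > 0  ⇒  outside

inside=no margin=-23887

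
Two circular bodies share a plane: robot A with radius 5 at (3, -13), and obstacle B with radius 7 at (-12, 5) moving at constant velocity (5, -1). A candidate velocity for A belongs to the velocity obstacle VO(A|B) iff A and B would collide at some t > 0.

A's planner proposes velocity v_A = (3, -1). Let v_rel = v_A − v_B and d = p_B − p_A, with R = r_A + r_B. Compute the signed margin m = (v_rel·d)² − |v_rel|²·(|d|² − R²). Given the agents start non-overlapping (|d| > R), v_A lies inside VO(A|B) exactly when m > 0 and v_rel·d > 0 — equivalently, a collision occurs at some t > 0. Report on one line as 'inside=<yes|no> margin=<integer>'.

d = (-15, 18),  |d|² = 549;  R = 5+7 = 12,  c = 549−12² = 405
v_rel = (-2, 0),  |v_rel|² = 4;  v_rel·d = (-2)·(-15) + (0)·(18) = 30
4·t² − 60·t + 405 = 0  ⇒  m = 30² − 4·405 = -720
m = -720 < 0,  v_rel·d = 30 > 0  ⇒  outside

inside=no margin=-720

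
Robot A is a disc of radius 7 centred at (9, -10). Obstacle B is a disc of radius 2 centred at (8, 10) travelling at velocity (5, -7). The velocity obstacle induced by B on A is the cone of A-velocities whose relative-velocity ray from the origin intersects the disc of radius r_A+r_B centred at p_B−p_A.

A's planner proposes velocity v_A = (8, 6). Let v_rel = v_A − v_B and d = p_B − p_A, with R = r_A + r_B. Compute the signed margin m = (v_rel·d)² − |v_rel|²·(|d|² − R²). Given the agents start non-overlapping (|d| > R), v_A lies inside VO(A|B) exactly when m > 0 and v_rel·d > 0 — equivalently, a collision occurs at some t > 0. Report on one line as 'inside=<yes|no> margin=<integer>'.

d = (-1, 20),  |d|² = 401;  R = 7+2 = 9,  c = 401−9² = 320
v_rel = (3, 13),  |v_rel|² = 178;  v_rel·d = (3)·(-1) + (13)·(20) = 257
178·t² − 514·t + 320 = 0  ⇒  m = 257² − 178·320 = 9089
m = 9089 > 0,  v_rel·d = 257 > 0  ⇒  inside

inside=yes margin=9089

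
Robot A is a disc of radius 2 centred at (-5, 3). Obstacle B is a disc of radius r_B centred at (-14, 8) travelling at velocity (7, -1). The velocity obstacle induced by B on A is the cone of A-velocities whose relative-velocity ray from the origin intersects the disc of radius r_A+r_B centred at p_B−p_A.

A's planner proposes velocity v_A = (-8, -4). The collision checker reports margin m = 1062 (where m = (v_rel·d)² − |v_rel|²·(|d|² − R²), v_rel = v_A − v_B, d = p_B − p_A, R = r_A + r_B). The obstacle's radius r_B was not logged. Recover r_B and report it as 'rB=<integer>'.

m = 1062
d = (-9, 5);  v_rel = (-15, -3),  |v_rel|² = 234
v_rel×d = (-15)·(5) − (-3)·(-9) = -102
since m = R²·234 − (-102)²:  R² = (10404 + 1062) / 234 = 49
R = √49 = 7  ⇒  r_B = 7 − 2 = 5

rB=5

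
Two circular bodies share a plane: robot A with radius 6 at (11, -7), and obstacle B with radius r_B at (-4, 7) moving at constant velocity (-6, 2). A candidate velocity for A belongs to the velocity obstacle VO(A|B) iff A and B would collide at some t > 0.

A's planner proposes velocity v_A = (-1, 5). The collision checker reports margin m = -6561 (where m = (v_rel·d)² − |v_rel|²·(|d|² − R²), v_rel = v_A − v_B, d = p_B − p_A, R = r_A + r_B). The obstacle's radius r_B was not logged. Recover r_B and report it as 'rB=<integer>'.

m = -6561
d = (-15, 14);  v_rel = (5, 3),  |v_rel|² = 34
v_rel×d = (5)·(14) − (3)·(-15) = 115
since m = R²·34 − 115²:  R² = (13225 + -6561) / 34 = 196
R = √196 = 14  ⇒  r_B = 14 − 6 = 8

rB=8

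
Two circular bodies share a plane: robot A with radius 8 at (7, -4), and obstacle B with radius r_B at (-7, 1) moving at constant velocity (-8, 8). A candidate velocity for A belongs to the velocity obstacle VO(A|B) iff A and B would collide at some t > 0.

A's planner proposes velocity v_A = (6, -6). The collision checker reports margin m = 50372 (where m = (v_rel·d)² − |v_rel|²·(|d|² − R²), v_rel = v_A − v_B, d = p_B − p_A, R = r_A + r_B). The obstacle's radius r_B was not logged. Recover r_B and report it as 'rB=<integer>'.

m = 50372
d = (-14, 5);  v_rel = (14, -14),  |v_rel|² = 392
v_rel×d = (14)·(5) − (-14)·(-14) = -126
since m = R²·392 − (-126)²:  R² = (15876 + 50372) / 392 = 169
R = √169 = 13  ⇒  r_B = 13 − 8 = 5

rB=5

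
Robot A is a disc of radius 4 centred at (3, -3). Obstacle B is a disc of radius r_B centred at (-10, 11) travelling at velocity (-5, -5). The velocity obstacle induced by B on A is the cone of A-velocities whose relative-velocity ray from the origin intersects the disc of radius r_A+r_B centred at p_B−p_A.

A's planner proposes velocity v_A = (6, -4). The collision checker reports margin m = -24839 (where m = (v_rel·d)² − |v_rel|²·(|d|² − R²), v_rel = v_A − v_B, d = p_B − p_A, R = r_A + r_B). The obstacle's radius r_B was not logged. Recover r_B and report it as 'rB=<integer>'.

m = -24839
d = (-13, 14);  v_rel = (11, 1),  |v_rel|² = 122
v_rel×d = (11)·(14) − (1)·(-13) = 167
since m = R²·122 − 167²:  R² = (27889 + -24839) / 122 = 25
R = √25 = 5  ⇒  r_B = 5 − 4 = 1

rB=1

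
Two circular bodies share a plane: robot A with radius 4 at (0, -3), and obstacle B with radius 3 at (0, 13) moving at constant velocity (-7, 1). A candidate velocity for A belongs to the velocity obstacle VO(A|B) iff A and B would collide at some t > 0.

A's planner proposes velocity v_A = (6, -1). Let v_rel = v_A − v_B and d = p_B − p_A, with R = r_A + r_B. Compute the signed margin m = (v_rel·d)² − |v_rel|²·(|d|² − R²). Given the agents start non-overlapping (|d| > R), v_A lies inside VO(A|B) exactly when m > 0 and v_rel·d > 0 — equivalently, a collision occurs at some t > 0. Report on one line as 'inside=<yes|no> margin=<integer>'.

d = (0, 16),  |d|² = 256;  R = 4+3 = 7,  c = 256−7² = 207
v_rel = (13, -2),  |v_rel|² = 173;  v_rel·d = (13)·(0) + (-2)·(16) = -32
173·t² + 64·t + 207 = 0  ⇒  m = (-32)² − 173·207 = -34787
m = -34787 < 0,  v_rel·d = -32 < 0  ⇒  outside

inside=no margin=-34787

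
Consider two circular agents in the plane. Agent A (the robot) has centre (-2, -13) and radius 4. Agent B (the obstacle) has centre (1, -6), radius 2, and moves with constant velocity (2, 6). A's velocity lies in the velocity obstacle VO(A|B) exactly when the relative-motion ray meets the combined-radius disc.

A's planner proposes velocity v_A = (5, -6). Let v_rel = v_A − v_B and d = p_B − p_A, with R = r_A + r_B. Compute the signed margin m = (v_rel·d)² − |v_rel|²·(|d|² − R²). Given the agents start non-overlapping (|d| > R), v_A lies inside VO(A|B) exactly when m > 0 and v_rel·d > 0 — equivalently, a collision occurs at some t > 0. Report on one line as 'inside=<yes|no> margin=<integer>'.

d = (3, 7),  |d|² = 58;  R = 4+2 = 6,  c = 58−6² = 22
v_rel = (3, -12),  |v_rel|² = 153;  v_rel·d = (3)·(3) + (-12)·(7) = -75
153·t² + 150·t + 22 = 0  ⇒  m = (-75)² − 153·22 = 2259
m = 2259 > 0,  v_rel·d = -75 < 0  ⇒  outside

inside=no margin=2259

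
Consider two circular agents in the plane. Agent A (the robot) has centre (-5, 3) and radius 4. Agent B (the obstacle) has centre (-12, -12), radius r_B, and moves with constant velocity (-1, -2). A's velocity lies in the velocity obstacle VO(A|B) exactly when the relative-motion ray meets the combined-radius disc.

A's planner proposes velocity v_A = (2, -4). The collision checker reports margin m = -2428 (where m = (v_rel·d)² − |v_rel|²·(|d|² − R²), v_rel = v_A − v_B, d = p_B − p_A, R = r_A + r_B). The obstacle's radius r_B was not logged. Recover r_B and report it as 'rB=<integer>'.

m = -2428
d = (-7, -15);  v_rel = (3, -2),  |v_rel|² = 13
v_rel×d = (3)·(-15) − (-2)·(-7) = -59
since m = R²·13 − (-59)²:  R² = (3481 + -2428) / 13 = 81
R = √81 = 9  ⇒  r_B = 9 − 4 = 5

rB=5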